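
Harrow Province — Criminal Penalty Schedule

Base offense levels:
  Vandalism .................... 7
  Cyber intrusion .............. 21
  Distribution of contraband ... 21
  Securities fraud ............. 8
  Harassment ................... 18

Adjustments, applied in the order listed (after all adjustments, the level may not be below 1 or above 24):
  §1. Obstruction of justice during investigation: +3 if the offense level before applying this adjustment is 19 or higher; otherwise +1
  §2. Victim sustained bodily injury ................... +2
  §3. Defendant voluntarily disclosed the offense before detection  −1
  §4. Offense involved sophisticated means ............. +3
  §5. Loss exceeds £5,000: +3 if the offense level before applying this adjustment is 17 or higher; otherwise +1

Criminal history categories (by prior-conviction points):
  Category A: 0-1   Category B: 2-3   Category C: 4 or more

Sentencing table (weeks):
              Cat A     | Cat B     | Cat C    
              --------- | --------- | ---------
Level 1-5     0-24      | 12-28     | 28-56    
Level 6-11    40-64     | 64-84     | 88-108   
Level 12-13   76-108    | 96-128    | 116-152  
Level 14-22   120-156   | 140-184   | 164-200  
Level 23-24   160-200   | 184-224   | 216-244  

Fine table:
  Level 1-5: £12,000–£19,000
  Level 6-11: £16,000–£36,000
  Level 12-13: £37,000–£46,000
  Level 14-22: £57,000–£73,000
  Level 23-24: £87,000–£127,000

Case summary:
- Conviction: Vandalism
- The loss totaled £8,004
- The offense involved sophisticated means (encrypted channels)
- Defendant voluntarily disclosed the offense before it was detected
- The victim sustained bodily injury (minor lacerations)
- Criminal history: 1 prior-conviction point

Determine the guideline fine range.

Base offense level for vandalism: 7.
§2 applies: 7 + 2 = 9.
§3 applies: 9 − 1 = 8.
§4 applies: 8 + 3 = 11.
§5 applies (level before this adjustment is 11 < 17, so +1): 11 + 1 = 12.
Final offense level: 12.
Level 12 falls in the 12-13 band.
Fine table: Level 12-13 → £37,000–£46,000.

£37,000–£46,000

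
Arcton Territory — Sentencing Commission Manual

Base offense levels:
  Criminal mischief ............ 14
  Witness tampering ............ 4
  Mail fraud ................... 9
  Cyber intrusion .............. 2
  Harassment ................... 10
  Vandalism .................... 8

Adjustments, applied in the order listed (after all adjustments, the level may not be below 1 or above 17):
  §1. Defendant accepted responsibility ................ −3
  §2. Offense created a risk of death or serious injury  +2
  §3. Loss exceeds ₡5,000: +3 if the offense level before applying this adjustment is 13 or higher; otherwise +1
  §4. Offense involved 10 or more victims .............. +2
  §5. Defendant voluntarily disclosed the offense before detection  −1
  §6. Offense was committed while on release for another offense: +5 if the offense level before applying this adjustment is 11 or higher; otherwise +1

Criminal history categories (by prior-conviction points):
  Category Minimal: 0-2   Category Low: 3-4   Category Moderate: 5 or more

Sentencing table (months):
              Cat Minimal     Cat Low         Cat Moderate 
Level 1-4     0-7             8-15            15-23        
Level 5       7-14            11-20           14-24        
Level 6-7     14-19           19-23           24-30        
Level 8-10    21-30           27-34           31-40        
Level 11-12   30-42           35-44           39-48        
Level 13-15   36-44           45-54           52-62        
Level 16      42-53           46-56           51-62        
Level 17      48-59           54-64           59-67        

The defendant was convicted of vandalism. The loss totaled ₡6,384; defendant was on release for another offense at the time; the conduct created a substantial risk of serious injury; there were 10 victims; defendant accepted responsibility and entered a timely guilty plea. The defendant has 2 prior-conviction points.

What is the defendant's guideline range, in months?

30-42 months

Base offense level for vandalism: 8.
§1 applies: 8 − 3 = 5.
§2 applies: 5 + 2 = 7.
§3 applies (level before this adjustment is 7 < 13, so +1): 7 + 1 = 8.
§4 applies: 8 + 2 = 10.
§6 applies (level before this adjustment is 10 < 11, so +1): 10 + 1 = 11.
Final offense level: 11.
Criminal history: 2 prior points → Category Minimal (0-2).
Level 11 falls in the 11-12 band.
Grid: Level 11-12 × Category Minimal = 30-42 months.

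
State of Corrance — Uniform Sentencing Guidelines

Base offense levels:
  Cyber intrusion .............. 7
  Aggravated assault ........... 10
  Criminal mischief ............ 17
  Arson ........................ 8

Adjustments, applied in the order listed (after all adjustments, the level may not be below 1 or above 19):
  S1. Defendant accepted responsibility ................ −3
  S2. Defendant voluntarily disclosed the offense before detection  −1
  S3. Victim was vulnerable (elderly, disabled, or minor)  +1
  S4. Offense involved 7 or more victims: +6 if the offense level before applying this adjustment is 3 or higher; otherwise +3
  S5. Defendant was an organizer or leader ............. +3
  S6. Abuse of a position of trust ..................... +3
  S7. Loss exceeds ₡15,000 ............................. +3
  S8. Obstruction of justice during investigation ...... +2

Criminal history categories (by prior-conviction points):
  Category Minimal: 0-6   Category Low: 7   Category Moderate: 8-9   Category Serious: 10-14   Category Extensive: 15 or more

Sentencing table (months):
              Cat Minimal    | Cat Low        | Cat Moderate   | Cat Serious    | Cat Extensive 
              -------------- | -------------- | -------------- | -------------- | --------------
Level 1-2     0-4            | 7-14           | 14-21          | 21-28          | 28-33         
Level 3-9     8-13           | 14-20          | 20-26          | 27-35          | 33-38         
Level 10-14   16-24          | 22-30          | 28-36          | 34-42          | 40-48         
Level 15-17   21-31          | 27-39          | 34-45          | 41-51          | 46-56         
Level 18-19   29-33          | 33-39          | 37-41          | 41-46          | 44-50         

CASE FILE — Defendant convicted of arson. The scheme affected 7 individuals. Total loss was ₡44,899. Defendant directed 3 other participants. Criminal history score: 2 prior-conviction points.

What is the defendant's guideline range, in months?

Base offense level for arson: 8.
S1 does not apply.
S2 does not apply.
S4 applies (level before this adjustment is 8 ≥ 3, so +6): 8 + 6 = 14.
S5 applies: 14 + 3 = 17.
S7 applies: 17 + 3 = 20.
Level 20 exceeds the maximum of 19; capped at 19.
Final offense level: 19.
Criminal history: 2 prior points → Category Minimal (0-6).
Level 19 falls in the 18-19 band.
Grid: Level 18-19 × Category Minimal = 29-33 months.

29-33 months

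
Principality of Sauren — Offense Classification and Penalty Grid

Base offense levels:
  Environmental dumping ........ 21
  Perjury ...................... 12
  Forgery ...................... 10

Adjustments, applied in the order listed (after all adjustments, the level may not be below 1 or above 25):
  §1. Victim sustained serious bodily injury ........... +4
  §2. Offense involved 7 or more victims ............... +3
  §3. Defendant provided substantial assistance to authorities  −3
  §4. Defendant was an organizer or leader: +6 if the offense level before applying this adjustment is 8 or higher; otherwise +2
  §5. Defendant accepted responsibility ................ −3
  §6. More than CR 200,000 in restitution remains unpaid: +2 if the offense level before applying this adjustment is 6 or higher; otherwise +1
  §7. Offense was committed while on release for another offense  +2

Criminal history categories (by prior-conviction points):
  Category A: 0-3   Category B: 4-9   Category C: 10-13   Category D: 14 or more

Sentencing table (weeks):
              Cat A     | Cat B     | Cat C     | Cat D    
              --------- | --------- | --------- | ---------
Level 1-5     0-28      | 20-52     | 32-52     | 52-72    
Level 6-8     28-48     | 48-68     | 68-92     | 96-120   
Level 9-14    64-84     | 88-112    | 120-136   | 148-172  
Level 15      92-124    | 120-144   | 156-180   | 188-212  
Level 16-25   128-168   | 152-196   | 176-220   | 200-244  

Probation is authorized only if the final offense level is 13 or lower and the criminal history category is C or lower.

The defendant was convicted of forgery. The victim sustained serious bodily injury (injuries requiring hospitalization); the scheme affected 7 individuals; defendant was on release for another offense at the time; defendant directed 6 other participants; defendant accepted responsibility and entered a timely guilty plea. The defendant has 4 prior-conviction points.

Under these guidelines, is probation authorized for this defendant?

No

Base offense level for forgery: 10.
§1 applies: 10 + 4 = 14.
§2 applies: 14 + 3 = 17.
§4 applies (level before this adjustment is 17 ≥ 8, so +6): 17 + 6 = 23.
§5 applies: 23 − 3 = 20.
§7 applies: 20 + 2 = 22.
Final offense level: 22.
Criminal history: 4 prior points → Category B (4-9).
Level 22 falls in the 16-25 band.
Grid: Level 16-25 × Category B = 152-196 weeks.
Probation check: level 22 > 13 and category B ≤ C → not eligible.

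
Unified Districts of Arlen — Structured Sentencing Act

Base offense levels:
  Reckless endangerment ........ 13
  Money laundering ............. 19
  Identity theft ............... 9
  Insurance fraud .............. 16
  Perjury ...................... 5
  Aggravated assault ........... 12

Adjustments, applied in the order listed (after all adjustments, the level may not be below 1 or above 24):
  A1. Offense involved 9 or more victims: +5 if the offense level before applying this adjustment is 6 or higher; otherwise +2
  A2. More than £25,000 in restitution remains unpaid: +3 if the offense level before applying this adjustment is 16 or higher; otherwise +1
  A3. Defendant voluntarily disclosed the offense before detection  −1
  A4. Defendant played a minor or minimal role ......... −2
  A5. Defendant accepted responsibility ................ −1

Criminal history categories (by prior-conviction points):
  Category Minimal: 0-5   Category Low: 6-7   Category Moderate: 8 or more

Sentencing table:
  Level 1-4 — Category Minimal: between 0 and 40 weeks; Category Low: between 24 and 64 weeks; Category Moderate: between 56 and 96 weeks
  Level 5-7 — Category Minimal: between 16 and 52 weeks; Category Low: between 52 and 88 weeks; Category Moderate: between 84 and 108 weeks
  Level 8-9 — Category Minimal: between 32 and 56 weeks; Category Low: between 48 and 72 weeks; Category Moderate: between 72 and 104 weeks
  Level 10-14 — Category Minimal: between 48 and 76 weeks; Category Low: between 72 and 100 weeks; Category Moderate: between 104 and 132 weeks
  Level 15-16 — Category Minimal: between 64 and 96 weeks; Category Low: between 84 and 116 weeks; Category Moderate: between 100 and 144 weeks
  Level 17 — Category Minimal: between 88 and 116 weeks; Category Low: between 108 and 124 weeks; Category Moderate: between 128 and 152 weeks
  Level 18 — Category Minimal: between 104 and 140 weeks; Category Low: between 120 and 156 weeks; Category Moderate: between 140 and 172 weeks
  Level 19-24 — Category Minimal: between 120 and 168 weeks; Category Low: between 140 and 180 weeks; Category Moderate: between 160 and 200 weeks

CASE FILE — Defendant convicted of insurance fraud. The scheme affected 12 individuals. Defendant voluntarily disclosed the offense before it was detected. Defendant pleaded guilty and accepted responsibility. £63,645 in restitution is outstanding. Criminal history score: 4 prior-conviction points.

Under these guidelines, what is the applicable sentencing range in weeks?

120-168 weeks

Base offense level for insurance fraud: 16.
A1 applies (level before this adjustment is 16 ≥ 6, so +5): 16 + 5 = 21.
A2 applies (level before this adjustment is 21 ≥ 16, so +3): 21 + 3 = 24.
A3 applies: 24 − 1 = 23.
A4 does not apply.
A5 applies: 23 − 1 = 22.
Final offense level: 22.
Criminal history: 4 prior points → Category Minimal (0-5).
Level 22 falls in the 19-24 band.
Grid: Level 19-24 × Category Minimal = 120-168 weeks.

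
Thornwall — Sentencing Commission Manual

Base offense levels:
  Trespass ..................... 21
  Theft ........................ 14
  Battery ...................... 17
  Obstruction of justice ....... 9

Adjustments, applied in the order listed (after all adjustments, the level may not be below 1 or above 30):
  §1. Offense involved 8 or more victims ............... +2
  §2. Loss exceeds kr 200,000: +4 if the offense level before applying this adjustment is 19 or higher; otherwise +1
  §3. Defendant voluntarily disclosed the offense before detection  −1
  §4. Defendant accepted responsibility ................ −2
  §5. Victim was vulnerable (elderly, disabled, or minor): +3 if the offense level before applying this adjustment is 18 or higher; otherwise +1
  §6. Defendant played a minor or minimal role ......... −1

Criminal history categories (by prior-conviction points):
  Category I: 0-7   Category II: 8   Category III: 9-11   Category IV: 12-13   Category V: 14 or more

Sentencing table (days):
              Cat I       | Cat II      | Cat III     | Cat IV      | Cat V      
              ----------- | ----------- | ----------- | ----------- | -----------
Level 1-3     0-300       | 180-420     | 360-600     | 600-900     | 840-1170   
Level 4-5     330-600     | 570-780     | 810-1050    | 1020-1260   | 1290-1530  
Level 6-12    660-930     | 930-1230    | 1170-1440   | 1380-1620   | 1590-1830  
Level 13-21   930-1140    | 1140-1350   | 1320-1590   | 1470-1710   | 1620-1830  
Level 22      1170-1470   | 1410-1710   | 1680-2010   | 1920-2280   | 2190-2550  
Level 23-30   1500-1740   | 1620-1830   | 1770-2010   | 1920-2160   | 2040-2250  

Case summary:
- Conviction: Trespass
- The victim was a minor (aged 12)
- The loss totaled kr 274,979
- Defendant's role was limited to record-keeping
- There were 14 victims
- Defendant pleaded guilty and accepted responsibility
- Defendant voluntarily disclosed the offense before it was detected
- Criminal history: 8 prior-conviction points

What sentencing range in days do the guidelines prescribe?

Base offense level for trespass: 21.
§1 applies: 21 + 2 = 23.
§2 applies (level before this adjustment is 23 ≥ 19, so +4): 23 + 4 = 27.
§3 applies: 27 − 1 = 26.
§4 applies: 26 − 2 = 24.
§5 applies (level before this adjustment is 24 ≥ 18, so +3): 24 + 3 = 27.
§6 applies: 27 − 1 = 26.
Final offense level: 26.
Criminal history: 8 prior points → Category II (8).
Level 26 falls in the 23-30 band.
Grid: Level 23-30 × Category II = 1620-1830 days.

1620-1830 days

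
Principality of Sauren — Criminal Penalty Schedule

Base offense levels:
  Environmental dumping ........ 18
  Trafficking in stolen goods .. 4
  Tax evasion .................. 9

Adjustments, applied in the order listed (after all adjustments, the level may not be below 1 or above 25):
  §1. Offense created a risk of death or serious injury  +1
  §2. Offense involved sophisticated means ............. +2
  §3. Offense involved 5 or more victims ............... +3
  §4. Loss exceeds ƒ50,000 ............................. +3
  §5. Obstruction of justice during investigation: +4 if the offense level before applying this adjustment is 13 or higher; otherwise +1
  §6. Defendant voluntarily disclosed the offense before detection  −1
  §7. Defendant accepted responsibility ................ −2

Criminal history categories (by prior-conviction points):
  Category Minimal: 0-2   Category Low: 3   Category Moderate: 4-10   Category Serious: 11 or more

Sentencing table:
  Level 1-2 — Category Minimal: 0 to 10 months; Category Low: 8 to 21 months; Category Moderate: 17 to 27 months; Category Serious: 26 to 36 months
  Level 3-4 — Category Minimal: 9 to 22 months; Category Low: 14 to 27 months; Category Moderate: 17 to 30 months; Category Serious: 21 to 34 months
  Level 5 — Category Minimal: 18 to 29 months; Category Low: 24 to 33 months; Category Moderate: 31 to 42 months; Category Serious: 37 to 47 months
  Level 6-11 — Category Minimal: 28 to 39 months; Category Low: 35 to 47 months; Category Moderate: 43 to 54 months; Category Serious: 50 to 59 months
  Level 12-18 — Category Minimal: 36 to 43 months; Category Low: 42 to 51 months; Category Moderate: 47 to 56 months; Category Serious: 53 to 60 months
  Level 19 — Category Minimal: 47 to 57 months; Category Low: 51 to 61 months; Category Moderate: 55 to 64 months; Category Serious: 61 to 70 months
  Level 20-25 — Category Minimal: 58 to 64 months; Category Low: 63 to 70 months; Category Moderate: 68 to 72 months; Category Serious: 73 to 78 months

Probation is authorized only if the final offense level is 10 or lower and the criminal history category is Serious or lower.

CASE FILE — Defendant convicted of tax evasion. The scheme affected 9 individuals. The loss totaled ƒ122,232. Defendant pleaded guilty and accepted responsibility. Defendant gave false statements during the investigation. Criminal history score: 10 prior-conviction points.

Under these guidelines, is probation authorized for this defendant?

No

Base offense level for tax evasion: 9.
§1 does not apply.
§2 does not apply.
§3 applies: 9 + 3 = 12.
§4 applies: 12 + 3 = 15.
§5 applies (level before this adjustment is 15 ≥ 13, so +4): 15 + 4 = 19.
§7 applies: 19 − 2 = 17.
Final offense level: 17.
Criminal history: 10 prior points → Category Moderate (4-10).
Level 17 falls in the 12-18 band.
Grid: Level 12-18 × Category Moderate = 47-56 months.
Probation check: level 17 > 10 and category Moderate ≤ Serious → not eligible.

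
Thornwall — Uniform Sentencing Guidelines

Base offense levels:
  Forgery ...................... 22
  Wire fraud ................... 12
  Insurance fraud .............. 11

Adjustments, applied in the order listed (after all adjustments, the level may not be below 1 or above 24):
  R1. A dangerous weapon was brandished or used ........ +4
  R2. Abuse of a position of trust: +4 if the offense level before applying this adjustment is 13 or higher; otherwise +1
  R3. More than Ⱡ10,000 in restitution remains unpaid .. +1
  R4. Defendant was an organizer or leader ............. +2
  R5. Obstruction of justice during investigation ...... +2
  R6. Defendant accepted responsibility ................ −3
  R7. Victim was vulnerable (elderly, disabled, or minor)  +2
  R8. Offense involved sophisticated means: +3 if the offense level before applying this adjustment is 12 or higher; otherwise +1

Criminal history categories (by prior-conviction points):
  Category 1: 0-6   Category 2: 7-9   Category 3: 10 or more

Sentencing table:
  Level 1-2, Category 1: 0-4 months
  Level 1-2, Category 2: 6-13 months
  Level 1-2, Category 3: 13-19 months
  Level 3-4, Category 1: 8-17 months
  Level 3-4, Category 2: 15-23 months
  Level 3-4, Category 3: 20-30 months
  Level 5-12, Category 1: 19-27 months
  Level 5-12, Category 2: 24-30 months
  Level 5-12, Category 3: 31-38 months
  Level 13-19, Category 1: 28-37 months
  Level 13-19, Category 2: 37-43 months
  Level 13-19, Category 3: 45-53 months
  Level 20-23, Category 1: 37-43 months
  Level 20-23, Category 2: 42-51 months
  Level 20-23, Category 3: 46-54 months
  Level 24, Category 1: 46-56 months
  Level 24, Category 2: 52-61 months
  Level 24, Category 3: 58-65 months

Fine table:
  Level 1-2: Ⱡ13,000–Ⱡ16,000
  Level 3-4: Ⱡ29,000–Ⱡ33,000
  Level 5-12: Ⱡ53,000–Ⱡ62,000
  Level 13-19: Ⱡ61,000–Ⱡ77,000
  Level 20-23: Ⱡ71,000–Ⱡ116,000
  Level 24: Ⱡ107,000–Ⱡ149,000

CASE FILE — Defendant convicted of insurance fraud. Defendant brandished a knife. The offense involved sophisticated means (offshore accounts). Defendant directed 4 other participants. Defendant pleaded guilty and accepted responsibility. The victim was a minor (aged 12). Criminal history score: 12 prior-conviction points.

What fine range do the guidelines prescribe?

Ⱡ61,000–Ⱡ77,000

Base offense level for insurance fraud: 11.
R1 applies: 11 + 4 = 15.
R2 does not apply.
R4 applies: 15 + 2 = 17.
R5 does not apply.
R6 applies: 17 − 3 = 14.
R7 applies: 14 + 2 = 16.
R8 applies (level before this adjustment is 16 ≥ 12, so +3): 16 + 3 = 19.
Final offense level: 19.
Level 19 falls in the 13-19 band.
Fine table: Level 13-19 → Ⱡ61,000–Ⱡ77,000.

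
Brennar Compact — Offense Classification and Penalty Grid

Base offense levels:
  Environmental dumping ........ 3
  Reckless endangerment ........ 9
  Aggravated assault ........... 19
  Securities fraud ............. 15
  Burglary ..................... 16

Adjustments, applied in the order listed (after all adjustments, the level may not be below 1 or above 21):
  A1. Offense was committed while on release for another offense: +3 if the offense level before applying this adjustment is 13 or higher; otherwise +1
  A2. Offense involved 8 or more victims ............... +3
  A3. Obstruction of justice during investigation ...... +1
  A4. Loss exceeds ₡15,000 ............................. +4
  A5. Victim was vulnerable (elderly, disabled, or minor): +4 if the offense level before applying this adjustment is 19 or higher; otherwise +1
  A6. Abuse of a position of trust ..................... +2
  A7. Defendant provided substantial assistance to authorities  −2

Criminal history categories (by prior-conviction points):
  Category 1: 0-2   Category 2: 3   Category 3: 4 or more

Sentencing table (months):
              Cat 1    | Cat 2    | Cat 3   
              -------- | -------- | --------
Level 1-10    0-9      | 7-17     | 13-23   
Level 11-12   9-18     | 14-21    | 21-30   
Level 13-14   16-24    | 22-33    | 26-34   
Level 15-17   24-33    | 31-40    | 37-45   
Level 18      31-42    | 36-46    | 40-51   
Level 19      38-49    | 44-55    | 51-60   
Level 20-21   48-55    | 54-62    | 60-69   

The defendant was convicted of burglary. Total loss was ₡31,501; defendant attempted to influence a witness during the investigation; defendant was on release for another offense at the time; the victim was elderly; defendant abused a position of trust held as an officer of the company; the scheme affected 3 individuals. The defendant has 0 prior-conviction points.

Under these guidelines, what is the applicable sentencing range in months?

Base offense level for burglary: 16.
A1 applies (level before this adjustment is 16 ≥ 13, so +3): 16 + 3 = 19.
A3 applies: 19 + 1 = 20.
A4 applies: 20 + 4 = 24.
A5 applies (level before this adjustment is 24 ≥ 19, so +4): 24 + 4 = 28.
A6 applies: 28 + 2 = 30.
Level 30 exceeds the maximum of 21; capped at 21.
Final offense level: 21.
Criminal history: 0 prior points → Category 1 (0-2).
Level 21 falls in the 20-21 band.
Grid: Level 20-21 × Category 1 = 48-55 months.

48-55 months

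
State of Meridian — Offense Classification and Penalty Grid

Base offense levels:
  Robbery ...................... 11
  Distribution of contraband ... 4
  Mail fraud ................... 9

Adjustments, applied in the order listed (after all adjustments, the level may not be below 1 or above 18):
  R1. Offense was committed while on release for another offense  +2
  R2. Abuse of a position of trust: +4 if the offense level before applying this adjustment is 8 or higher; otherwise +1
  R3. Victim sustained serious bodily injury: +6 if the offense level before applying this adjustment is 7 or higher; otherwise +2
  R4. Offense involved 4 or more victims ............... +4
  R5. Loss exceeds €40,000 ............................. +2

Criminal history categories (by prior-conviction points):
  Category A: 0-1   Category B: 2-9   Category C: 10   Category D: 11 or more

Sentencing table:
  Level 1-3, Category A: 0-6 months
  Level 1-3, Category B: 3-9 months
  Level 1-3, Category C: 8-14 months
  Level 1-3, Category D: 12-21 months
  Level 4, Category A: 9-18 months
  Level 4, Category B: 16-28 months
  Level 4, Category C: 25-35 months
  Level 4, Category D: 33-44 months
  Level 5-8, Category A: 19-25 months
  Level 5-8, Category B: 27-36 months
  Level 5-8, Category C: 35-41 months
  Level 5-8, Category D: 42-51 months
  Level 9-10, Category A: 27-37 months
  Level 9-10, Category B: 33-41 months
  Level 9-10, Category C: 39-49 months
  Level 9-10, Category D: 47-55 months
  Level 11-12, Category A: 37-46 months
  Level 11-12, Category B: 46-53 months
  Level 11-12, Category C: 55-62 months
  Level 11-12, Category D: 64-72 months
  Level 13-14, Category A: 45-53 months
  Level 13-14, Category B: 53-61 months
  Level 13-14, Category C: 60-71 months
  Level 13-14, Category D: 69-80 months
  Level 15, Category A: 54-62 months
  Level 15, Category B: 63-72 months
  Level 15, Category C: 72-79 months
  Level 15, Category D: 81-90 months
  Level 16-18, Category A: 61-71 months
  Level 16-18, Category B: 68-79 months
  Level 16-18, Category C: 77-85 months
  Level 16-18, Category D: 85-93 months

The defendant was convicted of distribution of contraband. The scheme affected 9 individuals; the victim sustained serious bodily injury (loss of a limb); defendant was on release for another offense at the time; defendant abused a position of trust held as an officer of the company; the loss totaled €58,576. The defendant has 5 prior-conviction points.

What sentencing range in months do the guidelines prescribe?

68-79 months

Base offense level for distribution of contraband: 4.
R1 applies: 4 + 2 = 6.
R2 applies (level before this adjustment is 6 < 8, so +1): 6 + 1 = 7.
R3 applies (level before this adjustment is 7 ≥ 7, so +6): 7 + 6 = 13.
R4 applies: 13 + 4 = 17.
R5 applies: 17 + 2 = 19.
Level 19 exceeds the maximum of 18; capped at 18.
Final offense level: 18.
Criminal history: 5 prior points → Category B (2-9).
Level 18 falls in the 16-18 band.
Grid: Level 16-18 × Category B = 68-79 months.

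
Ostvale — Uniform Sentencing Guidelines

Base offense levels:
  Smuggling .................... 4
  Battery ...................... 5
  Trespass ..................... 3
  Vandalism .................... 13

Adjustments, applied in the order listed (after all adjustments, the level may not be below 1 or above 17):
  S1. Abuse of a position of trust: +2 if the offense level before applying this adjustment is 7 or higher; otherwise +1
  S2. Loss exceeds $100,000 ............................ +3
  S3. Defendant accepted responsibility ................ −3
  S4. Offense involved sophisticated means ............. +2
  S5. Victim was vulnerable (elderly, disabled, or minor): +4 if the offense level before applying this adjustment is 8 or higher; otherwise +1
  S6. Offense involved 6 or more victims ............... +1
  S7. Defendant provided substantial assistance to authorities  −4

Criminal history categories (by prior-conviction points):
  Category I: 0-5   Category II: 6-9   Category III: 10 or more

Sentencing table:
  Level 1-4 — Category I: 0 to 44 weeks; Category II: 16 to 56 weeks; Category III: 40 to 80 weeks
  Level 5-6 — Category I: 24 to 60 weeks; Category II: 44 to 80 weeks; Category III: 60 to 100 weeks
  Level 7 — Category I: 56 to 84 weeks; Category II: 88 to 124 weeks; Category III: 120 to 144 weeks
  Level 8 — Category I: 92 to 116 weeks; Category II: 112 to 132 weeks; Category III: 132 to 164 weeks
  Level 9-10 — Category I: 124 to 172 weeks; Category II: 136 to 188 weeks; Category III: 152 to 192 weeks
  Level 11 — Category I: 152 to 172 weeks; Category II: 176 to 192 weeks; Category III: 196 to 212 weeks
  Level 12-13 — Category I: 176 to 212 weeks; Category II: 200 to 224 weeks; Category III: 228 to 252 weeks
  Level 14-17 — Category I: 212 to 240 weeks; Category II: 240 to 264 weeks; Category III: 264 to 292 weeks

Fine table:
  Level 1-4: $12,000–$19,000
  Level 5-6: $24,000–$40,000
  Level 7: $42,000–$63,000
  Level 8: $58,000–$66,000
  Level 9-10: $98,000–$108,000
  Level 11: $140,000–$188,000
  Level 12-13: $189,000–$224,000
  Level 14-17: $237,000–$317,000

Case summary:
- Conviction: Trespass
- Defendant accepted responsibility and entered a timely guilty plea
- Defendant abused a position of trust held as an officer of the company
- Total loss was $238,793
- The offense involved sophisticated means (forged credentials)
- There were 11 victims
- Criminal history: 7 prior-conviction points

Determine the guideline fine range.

$42,000–$63,000

Base offense level for trespass: 3.
S1 applies (level before this adjustment is 3 < 7, so +1): 3 + 1 = 4.
S2 applies: 4 + 3 = 7.
S3 applies: 7 − 3 = 4.
S4 applies: 4 + 2 = 6.
S5 does not apply.
S6 applies: 6 + 1 = 7.
S7 does not apply.
Final offense level: 7.
Level 7 falls in the 7 band.
Fine table: Level 7 → $42,000–$63,000.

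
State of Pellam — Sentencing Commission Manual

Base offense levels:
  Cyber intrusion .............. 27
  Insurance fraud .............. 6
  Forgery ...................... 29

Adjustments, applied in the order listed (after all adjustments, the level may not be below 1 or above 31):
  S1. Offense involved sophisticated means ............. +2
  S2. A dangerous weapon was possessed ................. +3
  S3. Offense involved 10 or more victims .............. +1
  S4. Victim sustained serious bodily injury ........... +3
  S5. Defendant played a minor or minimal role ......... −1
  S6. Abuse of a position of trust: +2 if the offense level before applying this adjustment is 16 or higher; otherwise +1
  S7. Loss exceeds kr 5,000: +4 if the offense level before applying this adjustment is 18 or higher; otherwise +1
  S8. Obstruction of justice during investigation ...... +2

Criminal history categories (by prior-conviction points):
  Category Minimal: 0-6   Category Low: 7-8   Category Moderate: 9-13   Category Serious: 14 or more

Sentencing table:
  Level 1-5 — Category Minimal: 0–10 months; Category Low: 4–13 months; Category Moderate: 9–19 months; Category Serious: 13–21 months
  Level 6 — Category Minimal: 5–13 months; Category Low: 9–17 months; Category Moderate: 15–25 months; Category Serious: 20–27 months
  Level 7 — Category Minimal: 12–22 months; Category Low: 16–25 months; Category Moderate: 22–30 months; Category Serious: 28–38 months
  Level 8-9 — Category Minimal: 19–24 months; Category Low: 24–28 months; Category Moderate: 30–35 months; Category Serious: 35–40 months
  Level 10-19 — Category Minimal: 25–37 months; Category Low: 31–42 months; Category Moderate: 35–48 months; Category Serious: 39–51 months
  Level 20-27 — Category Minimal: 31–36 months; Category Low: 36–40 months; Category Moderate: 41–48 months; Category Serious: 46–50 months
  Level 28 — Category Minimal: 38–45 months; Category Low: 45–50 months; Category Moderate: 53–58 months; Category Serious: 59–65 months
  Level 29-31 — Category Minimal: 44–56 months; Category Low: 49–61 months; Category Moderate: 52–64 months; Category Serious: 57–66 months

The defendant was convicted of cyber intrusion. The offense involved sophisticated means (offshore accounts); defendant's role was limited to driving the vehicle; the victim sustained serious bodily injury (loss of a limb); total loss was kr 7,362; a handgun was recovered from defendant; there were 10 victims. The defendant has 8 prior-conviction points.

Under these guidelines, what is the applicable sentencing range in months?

Base offense level for cyber intrusion: 27.
S1 applies: 27 + 2 = 29.
S2 applies: 29 + 3 = 32.
S3 applies: 32 + 1 = 33.
S4 applies: 33 + 3 = 36.
S5 applies: 36 − 1 = 35.
S7 applies (level before this adjustment is 35 ≥ 18, so +4): 35 + 4 = 39.
S8 does not apply.
Level 39 exceeds the maximum of 31; capped at 31.
Final offense level: 31.
Criminal history: 8 prior points → Category Low (7-8).
Level 31 falls in the 29-31 band.
Grid: Level 29-31 × Category Low = 49-61 months.

49-61 months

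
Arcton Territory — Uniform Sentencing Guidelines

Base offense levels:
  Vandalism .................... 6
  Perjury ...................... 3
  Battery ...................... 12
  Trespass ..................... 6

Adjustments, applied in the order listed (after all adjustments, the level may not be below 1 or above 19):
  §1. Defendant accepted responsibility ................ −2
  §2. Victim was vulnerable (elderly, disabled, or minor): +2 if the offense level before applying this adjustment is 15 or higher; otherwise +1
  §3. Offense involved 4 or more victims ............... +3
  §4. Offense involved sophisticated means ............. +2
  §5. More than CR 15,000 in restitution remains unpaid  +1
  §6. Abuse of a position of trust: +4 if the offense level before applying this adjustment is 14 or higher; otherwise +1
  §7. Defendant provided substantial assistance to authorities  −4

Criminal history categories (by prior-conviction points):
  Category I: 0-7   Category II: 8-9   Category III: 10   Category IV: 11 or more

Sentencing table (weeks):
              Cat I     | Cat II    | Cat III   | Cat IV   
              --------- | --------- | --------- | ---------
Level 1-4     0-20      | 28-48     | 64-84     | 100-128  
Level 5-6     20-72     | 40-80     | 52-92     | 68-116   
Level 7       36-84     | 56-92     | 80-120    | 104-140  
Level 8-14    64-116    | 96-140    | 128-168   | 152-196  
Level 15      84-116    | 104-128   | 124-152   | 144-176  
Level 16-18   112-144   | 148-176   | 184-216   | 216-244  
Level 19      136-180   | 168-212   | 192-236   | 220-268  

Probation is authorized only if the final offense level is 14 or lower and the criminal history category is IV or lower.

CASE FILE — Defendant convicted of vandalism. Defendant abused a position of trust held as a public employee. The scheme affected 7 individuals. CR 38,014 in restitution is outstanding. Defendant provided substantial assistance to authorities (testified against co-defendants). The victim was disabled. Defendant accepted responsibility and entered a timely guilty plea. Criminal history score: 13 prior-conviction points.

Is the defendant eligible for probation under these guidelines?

Base offense level for vandalism: 6.
§1 applies: 6 − 2 = 4.
§2 applies (level before this adjustment is 4 < 15, so +1): 4 + 1 = 5.
§3 applies: 5 + 3 = 8.
§4 does not apply.
§5 applies: 8 + 1 = 9.
§6 applies (level before this adjustment is 9 < 14, so +1): 9 + 1 = 10.
§7 applies: 10 − 4 = 6.
Final offense level: 6.
Criminal history: 13 prior points → Category IV (11+).
Level 6 falls in the 5-6 band.
Grid: Level 5-6 × Category IV = 68-116 weeks.
Probation check: level 6 ≤ 14 and category IV ≤ IV → eligible.

Yes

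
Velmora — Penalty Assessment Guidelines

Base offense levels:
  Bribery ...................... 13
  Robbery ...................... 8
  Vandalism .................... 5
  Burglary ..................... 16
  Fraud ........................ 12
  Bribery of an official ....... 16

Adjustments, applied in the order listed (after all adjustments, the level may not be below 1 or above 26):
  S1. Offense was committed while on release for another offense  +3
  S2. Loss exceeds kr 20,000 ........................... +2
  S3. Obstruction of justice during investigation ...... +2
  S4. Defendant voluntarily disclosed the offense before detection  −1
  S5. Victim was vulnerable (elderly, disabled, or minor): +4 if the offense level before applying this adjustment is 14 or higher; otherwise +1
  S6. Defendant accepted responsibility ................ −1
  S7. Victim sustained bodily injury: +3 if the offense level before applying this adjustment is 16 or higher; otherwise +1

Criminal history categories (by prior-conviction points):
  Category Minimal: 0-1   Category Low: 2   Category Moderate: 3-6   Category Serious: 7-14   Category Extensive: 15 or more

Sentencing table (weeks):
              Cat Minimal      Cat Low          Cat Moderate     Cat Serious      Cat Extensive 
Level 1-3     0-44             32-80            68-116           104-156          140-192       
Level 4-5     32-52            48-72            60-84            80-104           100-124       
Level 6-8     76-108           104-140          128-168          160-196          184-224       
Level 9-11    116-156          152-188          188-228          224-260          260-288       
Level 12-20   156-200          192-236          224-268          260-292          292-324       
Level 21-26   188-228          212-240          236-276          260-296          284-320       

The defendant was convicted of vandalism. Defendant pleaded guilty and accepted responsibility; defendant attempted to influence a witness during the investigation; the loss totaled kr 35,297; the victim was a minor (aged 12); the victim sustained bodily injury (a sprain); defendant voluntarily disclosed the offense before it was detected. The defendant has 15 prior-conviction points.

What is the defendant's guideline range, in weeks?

Base offense level for vandalism: 5.
S1 does not apply.
S2 applies: 5 + 2 = 7.
S3 applies: 7 + 2 = 9.
S4 applies: 9 − 1 = 8.
S5 applies (level before this adjustment is 8 < 14, so +1): 8 + 1 = 9.
S6 applies: 9 − 1 = 8.
S7 applies (level before this adjustment is 8 < 16, so +1): 8 + 1 = 9.
Final offense level: 9.
Criminal history: 15 prior points → Category Extensive (15+).
Level 9 falls in the 9-11 band.
Grid: Level 9-11 × Category Extensive = 260-288 weeks.

260-288 weeks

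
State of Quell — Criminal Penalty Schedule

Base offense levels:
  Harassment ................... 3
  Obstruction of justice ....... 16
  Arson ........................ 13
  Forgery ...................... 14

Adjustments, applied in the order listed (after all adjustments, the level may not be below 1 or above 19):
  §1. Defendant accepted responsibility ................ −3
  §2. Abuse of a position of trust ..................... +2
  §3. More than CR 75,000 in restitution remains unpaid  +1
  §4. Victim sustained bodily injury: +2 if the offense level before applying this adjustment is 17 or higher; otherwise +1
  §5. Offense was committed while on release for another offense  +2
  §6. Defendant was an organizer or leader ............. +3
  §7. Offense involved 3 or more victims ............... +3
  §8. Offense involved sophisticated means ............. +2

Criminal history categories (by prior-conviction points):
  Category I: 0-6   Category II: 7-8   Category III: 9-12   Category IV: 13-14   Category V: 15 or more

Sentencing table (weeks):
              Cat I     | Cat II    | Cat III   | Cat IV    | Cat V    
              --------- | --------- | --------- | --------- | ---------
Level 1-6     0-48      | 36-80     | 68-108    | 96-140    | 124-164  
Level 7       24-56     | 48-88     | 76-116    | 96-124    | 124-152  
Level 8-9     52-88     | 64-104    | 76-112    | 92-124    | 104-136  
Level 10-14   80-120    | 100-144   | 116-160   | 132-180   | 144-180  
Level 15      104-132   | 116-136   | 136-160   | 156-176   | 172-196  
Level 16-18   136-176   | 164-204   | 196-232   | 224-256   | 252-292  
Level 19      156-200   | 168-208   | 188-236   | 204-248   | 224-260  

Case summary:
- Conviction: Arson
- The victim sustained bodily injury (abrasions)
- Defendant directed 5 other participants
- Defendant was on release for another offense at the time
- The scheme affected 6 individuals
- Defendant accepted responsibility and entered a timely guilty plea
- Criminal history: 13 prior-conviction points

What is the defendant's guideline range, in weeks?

204-248 weeks

Base offense level for arson: 13.
§1 applies: 13 − 3 = 10.
§2 does not apply.
§4 applies (level before this adjustment is 10 < 17, so +1): 10 + 1 = 11.
§5 applies: 11 + 2 = 13.
§6 applies: 13 + 3 = 16.
§7 applies: 16 + 3 = 19.
Final offense level: 19.
Criminal history: 13 prior points → Category IV (13-14).
Level 19 falls in the 19 band.
Grid: Level 19 × Category IV = 204-248 weeks.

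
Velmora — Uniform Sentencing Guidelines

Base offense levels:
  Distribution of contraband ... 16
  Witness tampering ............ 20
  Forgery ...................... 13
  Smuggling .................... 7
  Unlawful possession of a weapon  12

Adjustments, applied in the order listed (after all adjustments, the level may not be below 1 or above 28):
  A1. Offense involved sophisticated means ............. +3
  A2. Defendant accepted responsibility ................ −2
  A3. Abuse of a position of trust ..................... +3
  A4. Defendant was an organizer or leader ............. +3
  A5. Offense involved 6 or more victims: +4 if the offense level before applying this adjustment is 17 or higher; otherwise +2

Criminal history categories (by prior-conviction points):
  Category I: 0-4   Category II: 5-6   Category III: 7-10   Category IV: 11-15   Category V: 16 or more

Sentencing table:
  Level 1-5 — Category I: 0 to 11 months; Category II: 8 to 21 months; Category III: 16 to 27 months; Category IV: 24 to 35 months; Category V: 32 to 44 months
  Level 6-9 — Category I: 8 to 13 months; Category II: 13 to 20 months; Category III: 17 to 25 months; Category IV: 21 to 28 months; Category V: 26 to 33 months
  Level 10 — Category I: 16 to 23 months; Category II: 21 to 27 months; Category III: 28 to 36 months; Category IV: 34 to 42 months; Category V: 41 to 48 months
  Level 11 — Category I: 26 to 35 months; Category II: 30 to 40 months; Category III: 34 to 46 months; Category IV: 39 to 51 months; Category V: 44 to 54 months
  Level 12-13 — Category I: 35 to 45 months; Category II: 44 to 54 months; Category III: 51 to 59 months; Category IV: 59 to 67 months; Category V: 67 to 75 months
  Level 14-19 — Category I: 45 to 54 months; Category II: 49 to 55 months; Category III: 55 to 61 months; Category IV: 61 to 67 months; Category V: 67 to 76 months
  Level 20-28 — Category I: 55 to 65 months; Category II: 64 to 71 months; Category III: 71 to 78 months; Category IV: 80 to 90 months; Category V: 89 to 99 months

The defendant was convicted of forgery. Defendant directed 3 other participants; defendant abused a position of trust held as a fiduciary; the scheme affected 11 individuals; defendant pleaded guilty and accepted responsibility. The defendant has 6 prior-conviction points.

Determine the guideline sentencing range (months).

64-71 months

Base offense level for forgery: 13.
A1 does not apply.
A2 applies: 13 − 2 = 11.
A3 applies: 11 + 3 = 14.
A4 applies: 14 + 3 = 17.
A5 applies (level before this adjustment is 17 ≥ 17, so +4): 17 + 4 = 21.
Final offense level: 21.
Criminal history: 6 prior points → Category II (5-6).
Level 21 falls in the 20-28 band.
Grid: Level 20-28 × Category II = 64-71 months.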